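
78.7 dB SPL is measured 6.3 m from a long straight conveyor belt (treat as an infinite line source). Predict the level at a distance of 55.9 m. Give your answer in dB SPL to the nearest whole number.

69 dB SPL

For a line source, L₂ = L₁ − 10·log₁₀(r₂/r₁).
L₂ = 78.7 − 10·log₁₀(55.9/6.3) = 78.7 − 9.481 = 69.22 dB SPL.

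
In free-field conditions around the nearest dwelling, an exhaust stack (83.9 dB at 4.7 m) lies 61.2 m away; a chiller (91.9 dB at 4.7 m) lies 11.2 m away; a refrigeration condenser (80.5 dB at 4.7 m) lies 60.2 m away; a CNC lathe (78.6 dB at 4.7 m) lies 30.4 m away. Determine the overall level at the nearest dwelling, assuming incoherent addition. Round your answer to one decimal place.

84.4 dB

Apply inverse-square spreading to bring every level to the receiver, then sum 10^(L/10).
exhaust stack: 83.9 − 20·log₁₀(61.2/4.7) = 83.9 − 22.29 = 61.61 dB.
chiller: 91.9 − 20·log₁₀(11.2/4.7) = 91.9 − 7.54 = 84.36 dB.
refrigeration condenser: 80.5 − 20·log₁₀(60.2/4.7) = 80.5 − 22.15 = 58.35 dB.
CNC lathe: 78.6 − 20·log₁₀(30.4/4.7) = 78.6 − 16.22 = 62.38 dB.
Σ 10^(L/10) = 2.766e+08 → L_total = 10·log₁₀(2.766e+08) = 84.42 dB.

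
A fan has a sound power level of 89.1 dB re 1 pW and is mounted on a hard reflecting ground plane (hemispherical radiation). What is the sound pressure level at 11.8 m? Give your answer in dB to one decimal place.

Free-field hemispherical radiation: L_p = L_w − 10·log₁₀(2π·r²), r = 11.8 m.
2π·r² = 874.9 m², 10·log₁₀ of that is 29.419 dB.
L_p = 89.1 − 29.419 = 59.68 dB.

59.7 dB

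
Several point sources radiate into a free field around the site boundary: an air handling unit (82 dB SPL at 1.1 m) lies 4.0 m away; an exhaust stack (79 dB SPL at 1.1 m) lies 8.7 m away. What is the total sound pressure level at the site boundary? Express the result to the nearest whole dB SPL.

71 dB SPL

First find each source's level at the receiver (point-source: −20·log₁₀(r/r_ref)), then combine on an intensity basis.
air handling unit: 82 − 20·log₁₀(4.0/1.1) = 82 − 11.21 = 70.79 dB SPL.
exhaust stack: 79 − 20·log₁₀(8.7/1.1) = 79 − 17.96 = 61.04 dB SPL.
Σ 10^(L/10) = 1.326e+07 → L_total = 10·log₁₀(1.326e+07) = 71.22 dB SPL.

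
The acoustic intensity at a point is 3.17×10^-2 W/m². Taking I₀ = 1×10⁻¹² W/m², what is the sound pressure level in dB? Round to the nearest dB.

Dividing by I₀ shifts the exponent by 12: I/I₀ = 3.17×10^10.
L = 10·(0.5011 + 10) = 105.01 dB.

105 dB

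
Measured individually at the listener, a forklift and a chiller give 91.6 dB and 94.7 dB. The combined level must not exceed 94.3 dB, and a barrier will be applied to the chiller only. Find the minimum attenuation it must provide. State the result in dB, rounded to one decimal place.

3.7 dB

Everything except the chiller sums to 10^(91.6/10) = 1.445e+09 in linear terms, 91.60 dB.
The limit corresponds to 10^(94.3/10) = 2.692e+09; subtracting the fixed part leaves 1.246e+09 for the chiller, i.e. 90.96 dB.
Required insertion loss = 94.7 − 90.96 = 3.74 dB.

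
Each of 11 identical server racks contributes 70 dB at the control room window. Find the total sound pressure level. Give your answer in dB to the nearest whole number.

80 dB

N identical incoherent sources raise the level by 10·log₁₀ N.
L_total = 70 + 10·log₁₀(11) = 70 + 10.414 = 80.41 dB.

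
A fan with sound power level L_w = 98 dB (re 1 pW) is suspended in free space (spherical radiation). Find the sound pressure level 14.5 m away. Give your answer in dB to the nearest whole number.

Free-field spherical radiation: L_p = L_w − 10·log₁₀(4π·r²), r = 14.5 m.
4π·r² = 2642 m², 10·log₁₀ of that is 34.219 dB.
L_p = 98 − 34.219 = 63.78 dB.

64 dB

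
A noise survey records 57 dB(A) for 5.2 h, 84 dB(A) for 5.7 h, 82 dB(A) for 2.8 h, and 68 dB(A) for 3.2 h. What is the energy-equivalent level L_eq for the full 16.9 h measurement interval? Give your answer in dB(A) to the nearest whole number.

81 dB(A)

Weight each interval's intensity by its duration and average over T = 16.9 h:
Σ tᵢ·10^(Lᵢ/10) = 5.2·10^(57/10) + 5.7·10^(84/10) + 2.8·10^(82/10) + 3.2·10^(68/10) = 1.898e+09.
L_eq = 10·log₁₀(1.898e+09/16.9) = 80.50 dB(A).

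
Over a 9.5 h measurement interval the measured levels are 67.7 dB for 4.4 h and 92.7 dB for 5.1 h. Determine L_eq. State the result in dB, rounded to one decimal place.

L_eq = 10·log₁₀[(1/T)·Σ tᵢ·10^(Lᵢ/10)] with T = 9.5 h.
Σ tᵢ·10^(Lᵢ/10) = 4.4·10^(67.7/10) + 5.1·10^(92.7/10) = 9.523e+09.
L_eq = 10·log₁₀(9.523e+09/9.5) = 90.01 dB.

90.0 dB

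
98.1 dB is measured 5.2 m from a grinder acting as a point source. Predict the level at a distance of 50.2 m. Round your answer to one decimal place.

Point-source attenuation: ΔL = 20·log₁₀(r₂/r₁) = 20·log₁₀(50.2/5.2) = 19.694 dB.
L₂ = 98.1 − 20·log₁₀(50.2/5.2) = 98.1 − 19.694 = 78.41 dB.

78.4 dB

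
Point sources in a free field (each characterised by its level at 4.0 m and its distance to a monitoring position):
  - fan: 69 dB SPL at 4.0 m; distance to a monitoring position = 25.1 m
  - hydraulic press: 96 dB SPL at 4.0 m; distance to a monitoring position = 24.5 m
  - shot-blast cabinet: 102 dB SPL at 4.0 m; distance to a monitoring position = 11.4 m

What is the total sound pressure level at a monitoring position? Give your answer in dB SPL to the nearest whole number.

93 dB SPL

Propagate each source to the receiver with L = L_ref − 20·log₁₀(r/r_ref), then add intensities.
fan: 69 − 20·log₁₀(25.1/4.0) = 69 − 15.95 = 53.05 dB SPL.
hydraulic press: 96 − 20·log₁₀(24.5/4.0) = 96 − 15.74 = 80.26 dB SPL.
shot-blast cabinet: 102 − 20·log₁₀(11.4/4.0) = 102 − 9.10 = 92.90 dB SPL.
Σ 10^(L/10) = 2.058e+09 → L_total = 10·log₁₀(2.058e+09) = 93.13 dB SPL.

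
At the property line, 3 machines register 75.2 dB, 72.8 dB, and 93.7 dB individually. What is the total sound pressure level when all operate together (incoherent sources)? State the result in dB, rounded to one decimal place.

Incoherent sources combine by intensity addition: L_total = 10·log₁₀(Σ 10^(L_i/10)).
Σ 10^(L/10) = 10^(75.2/10) + 10^(72.8/10) + 10^(93.7/10) = 2.396e+09.
L_total = 10·log₁₀(2.396e+09) = 93.80 dB.

93.8 dB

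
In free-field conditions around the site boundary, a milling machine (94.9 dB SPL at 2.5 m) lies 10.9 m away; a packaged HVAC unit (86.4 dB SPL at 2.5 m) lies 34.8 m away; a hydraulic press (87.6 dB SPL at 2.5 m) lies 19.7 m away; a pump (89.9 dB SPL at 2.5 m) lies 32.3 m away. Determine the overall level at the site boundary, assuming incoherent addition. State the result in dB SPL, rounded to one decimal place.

First find each source's level at the receiver (point-source: −20·log₁₀(r/r_ref)), then combine on an intensity basis.
milling machine: 94.9 − 20·log₁₀(10.9/2.5) = 94.9 − 12.79 = 82.11 dB SPL.
packaged HVAC unit: 86.4 − 20·log₁₀(34.8/2.5) = 86.4 − 22.87 = 63.53 dB SPL.
hydraulic press: 87.6 − 20·log₁₀(19.7/2.5) = 87.6 − 17.93 = 69.67 dB SPL.
pump: 89.9 − 20·log₁₀(32.3/2.5) = 89.9 − 22.23 = 67.67 dB SPL.
Σ 10^(L/10) = 1.799e+08 → L_total = 10·log₁₀(1.799e+08) = 82.55 dB SPL.

82.6 dB SPL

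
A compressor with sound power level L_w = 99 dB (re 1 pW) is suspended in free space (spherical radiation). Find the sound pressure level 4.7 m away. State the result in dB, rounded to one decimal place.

The power spreads over a sphere of area 4π·r², so L_p = L_w − 10·log₁₀(4π·r²).
4π·r² = 277.6 m², 10·log₁₀ of that is 24.434 dB.
L_p = 99 − 24.434 = 74.57 dB.

74.6 dB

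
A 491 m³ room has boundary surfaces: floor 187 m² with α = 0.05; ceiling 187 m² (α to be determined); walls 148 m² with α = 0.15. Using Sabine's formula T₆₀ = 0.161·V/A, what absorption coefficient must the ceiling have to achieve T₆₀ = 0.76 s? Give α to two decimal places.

From T₆₀ = 0.161·V/A, the target T₆₀ = 0.76 s needs A = 0.161·491/0.76 = 104.01 m².
Absorption from the other surfaces = 187·0.05 + 148·0.15 = 31.55 m², so the ceiling must supply 72.46 m² over 187 m².
α = 72.46/187 = 0.388.

0.39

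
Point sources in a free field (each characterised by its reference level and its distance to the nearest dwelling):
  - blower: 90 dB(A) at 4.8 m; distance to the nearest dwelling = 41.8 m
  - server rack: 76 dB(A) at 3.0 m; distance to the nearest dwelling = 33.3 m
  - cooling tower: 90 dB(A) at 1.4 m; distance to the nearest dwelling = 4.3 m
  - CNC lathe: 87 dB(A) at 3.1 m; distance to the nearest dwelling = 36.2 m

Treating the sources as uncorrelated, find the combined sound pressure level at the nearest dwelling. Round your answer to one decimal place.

80.9 dB(A)

Apply inverse-square spreading to bring every level to the receiver, then sum 10^(L/10).
blower: 90 − 20·log₁₀(41.8/4.8) = 90 − 18.80 = 71.20 dB(A).
server rack: 76 − 20·log₁₀(33.3/3.0) = 76 − 20.91 = 55.09 dB(A).
cooling tower: 90 − 20·log₁₀(4.3/1.4) = 90 − 9.75 = 80.25 dB(A).
CNC lathe: 87 − 20·log₁₀(36.2/3.1) = 87 − 21.35 = 65.65 dB(A).
Σ 10^(L/10) = 1.232e+08 → L_total = 10·log₁₀(1.232e+08) = 80.91 dB(A).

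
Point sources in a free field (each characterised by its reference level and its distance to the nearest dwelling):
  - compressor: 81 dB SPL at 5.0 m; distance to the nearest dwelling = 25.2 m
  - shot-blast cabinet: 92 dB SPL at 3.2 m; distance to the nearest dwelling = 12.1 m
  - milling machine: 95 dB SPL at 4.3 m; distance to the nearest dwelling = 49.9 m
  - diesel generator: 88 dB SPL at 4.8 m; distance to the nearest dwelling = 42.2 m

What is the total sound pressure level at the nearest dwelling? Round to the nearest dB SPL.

Propagate each source to the receiver with L = L_ref − 20·log₁₀(r/r_ref), then add intensities.
compressor: 81 − 20·log₁₀(25.2/5.0) = 81 − 14.05 = 66.95 dB SPL.
shot-blast cabinet: 92 − 20·log₁₀(12.1/3.2) = 92 − 11.55 = 80.45 dB SPL.
milling machine: 95 − 20·log₁₀(49.9/4.3) = 95 − 21.29 = 73.71 dB SPL.
diesel generator: 88 − 20·log₁₀(42.2/4.8) = 88 − 18.88 = 69.12 dB SPL.
Σ 10^(L/10) = 1.474e+08 → L_total = 10·log₁₀(1.474e+08) = 81.69 dB SPL.

82 dB SPL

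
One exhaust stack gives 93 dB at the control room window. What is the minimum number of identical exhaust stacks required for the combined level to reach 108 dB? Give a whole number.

32

Need L₁ + 10·log₁₀ N ≥ 108, i.e. log₁₀ N ≥ 1.50.
N ≥ 10^(15.0/10) = 31.623, so N = 32.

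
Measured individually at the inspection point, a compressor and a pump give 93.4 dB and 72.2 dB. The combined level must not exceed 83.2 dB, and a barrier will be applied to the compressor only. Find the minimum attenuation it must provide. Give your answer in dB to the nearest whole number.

The untreated sources together contribute 10^(72.2/10) = 1.660e+07, i.e. 72.20 dB.
The limit corresponds to 10^(83.2/10) = 2.089e+08; subtracting the fixed part leaves 1.923e+08 for the compressor, i.e. 82.84 dB.
So the compressor must be reduced from 93.4 to 82.84 dB: IL = 10.56 dB.

11 dB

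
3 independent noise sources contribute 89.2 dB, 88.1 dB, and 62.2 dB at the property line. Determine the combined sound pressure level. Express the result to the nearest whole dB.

92 dB

Incoherent sources combine by intensity addition: L_total = 10·log₁₀(Σ 10^(L_i/10)).
Σ 10^(L/10) = 10^(89.2/10) + 10^(88.1/10) + 10^(62.2/10) = 1.479e+09.
L_total = 10·log₁₀(1.479e+09) = 91.70 dB.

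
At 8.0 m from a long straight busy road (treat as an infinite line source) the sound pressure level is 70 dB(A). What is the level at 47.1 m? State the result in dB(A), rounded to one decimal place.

62.3 dB(A)

For a line source, L₂ = L₁ − 10·log₁₀(r₂/r₁).
L₂ = 70 − 10·log₁₀(47.1/8.0) = 70 − 7.699 = 62.30 dB(A).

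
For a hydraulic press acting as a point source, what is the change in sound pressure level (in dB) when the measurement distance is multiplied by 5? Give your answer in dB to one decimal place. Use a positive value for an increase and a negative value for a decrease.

A point source loses 6 dB per doubling of distance; generally ΔL = −20·log₁₀(r₂/r₁).
ΔL = −20·log₁₀(5) = -13.98 dB.

-14.0 dB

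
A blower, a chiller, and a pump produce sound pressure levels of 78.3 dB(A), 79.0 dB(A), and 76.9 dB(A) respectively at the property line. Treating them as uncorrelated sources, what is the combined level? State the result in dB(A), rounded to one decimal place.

Incoherent sources combine by intensity addition: L_total = 10·log₁₀(Σ 10^(L_i/10)).
Σ 10^(L/10) = 10^(78.3/10) + 10^(79.0/10) + 10^(76.9/10) = 1.960e+08.
L_total = 10·log₁₀(1.960e+08) = 82.92 dB(A).

82.9 dB(A)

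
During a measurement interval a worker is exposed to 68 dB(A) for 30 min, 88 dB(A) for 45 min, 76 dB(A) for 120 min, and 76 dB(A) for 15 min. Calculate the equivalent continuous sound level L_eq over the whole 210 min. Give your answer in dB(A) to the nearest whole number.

82 dB(A)

Weight each interval's intensity by its duration and average over T = 210 min:
Σ tᵢ·10^(Lᵢ/10) = 30·10^(68/10) + 45·10^(88/10) + 120·10^(76/10) + 15·10^(76/10) = 3.396e+10.
L_eq = 10·log₁₀(3.396e+10/210) = 82.09 dB(A).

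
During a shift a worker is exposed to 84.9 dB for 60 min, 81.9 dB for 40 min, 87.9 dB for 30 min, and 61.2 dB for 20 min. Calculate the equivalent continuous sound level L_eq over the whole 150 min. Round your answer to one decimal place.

84.6 dB

L_eq = 10·log₁₀[(1/T)·Σ tᵢ·10^(Lᵢ/10)] with T = 150 min.
Σ tᵢ·10^(Lᵢ/10) = 60·10^(84.9/10) + 40·10^(81.9/10) + 30·10^(87.9/10) + 20·10^(61.2/10) = 4.326e+10.
L_eq = 10·log₁₀(4.326e+10/150) = 84.60 dB.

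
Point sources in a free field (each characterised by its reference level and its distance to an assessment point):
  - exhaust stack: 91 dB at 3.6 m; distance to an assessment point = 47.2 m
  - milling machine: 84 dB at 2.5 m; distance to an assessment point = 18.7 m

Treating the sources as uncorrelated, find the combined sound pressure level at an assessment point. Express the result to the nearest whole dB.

Apply inverse-square spreading to bring every level to the receiver, then sum 10^(L/10).
exhaust stack: 91 − 20·log₁₀(47.2/3.6) = 91 − 22.35 = 68.65 dB.
milling machine: 84 − 20·log₁₀(18.7/2.5) = 84 − 17.48 = 66.52 dB.
Σ 10^(L/10) = 1.181e+07 → L_total = 10·log₁₀(1.181e+07) = 70.72 dB.

71 dB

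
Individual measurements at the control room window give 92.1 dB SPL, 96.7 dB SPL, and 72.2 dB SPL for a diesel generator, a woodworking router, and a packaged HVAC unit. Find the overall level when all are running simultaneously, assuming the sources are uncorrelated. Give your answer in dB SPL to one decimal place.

98.0 dB SPL

Incoherent sources combine by intensity addition: L_total = 10·log₁₀(Σ 10^(L_i/10)).
Σ 10^(L/10) = 10^(92.1/10) + 10^(96.7/10) + 10^(72.2/10) = 6.316e+09.
L_total = 10·log₁₀(6.316e+09) = 98.00 dB SPL.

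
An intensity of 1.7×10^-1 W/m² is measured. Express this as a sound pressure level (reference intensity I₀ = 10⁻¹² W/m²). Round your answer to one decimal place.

L = 10·log₁₀(I/I₀) = 10·log₁₀(1.7×10^-1/10⁻¹²) = 10·log₁₀(1.7×10^11).
L = 10·(0.2304 + 11) = 112.30 dB.

112.3 dB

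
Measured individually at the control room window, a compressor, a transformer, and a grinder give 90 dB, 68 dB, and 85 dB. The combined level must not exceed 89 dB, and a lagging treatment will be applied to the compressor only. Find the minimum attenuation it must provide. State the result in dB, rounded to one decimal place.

The untreated sources together contribute 10^(68/10) + 10^(85/10) = 3.225e+08, i.e. 85.09 dB.
To meet 89 dB overall, the treated compressor may contribute at most 10^(89/10) − 3.225e+08 = 4.718e+08, i.e. 86.74 dB.
Required insertion loss = 90 − 86.74 = 3.26 dB.

3.3 dB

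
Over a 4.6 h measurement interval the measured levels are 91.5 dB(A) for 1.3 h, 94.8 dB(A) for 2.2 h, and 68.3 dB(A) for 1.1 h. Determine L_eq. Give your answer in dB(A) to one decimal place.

L_eq = 10·log₁₀[(1/T)·Σ tᵢ·10^(Lᵢ/10)] with T = 4.6 h.
Σ tᵢ·10^(Lᵢ/10) = 1.3·10^(91.5/10) + 2.2·10^(94.8/10) + 1.1·10^(68.3/10) = 8.488e+09.
L_eq = 10·log₁₀(8.488e+09/4.6) = 92.66 dB(A).

92.7 dB(A)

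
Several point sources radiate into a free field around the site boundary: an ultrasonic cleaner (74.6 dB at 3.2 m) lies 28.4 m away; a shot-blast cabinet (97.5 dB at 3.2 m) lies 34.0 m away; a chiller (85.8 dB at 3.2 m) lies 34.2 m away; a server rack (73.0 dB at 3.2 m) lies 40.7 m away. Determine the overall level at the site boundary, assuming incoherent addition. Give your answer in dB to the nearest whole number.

Propagate each source to the receiver with L = L_ref − 20·log₁₀(r/r_ref), then add intensities.
ultrasonic cleaner: 74.6 − 20·log₁₀(28.4/3.2) = 74.6 − 18.96 = 55.64 dB.
shot-blast cabinet: 97.5 − 20·log₁₀(34.0/3.2) = 97.5 − 20.53 = 76.97 dB.
chiller: 85.8 − 20·log₁₀(34.2/3.2) = 85.8 − 20.58 = 65.22 dB.
server rack: 73.0 − 20·log₁₀(40.7/3.2) = 73.0 − 22.09 = 50.91 dB.
Σ 10^(L/10) = 5.363e+07 → L_total = 10·log₁₀(5.363e+07) = 77.29 dB.

77 dB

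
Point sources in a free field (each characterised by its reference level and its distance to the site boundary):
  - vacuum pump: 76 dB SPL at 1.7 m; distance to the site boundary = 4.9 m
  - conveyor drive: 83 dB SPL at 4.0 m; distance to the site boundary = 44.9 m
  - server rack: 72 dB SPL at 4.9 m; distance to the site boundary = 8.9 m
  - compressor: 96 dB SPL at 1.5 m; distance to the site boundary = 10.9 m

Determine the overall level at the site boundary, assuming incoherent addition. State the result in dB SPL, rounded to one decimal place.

First find each source's level at the receiver (point-source: −20·log₁₀(r/r_ref)), then combine on an intensity basis.
vacuum pump: 76 − 20·log₁₀(4.9/1.7) = 76 − 9.19 = 66.81 dB SPL.
conveyor drive: 83 − 20·log₁₀(44.9/4.0) = 83 − 21.00 = 62.00 dB SPL.
server rack: 72 − 20·log₁₀(8.9/4.9) = 72 − 5.18 = 66.82 dB SPL.
compressor: 96 − 20·log₁₀(10.9/1.5) = 96 − 17.23 = 78.77 dB SPL.
Σ 10^(L/10) = 8.657e+07 → L_total = 10·log₁₀(8.657e+07) = 79.37 dB SPL.

79.4 dB SPL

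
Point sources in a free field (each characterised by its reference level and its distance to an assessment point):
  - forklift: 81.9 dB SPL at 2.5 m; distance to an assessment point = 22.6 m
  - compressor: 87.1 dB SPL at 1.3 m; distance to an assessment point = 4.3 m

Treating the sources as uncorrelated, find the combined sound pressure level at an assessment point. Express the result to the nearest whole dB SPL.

Apply inverse-square spreading to bring every level to the receiver, then sum 10^(L/10).
forklift: 81.9 − 20·log₁₀(22.6/2.5) = 81.9 − 19.12 = 62.78 dB SPL.
compressor: 87.1 − 20·log₁₀(4.3/1.3) = 87.1 − 10.39 = 76.71 dB SPL.
Σ 10^(L/10) = 4.877e+07 → L_total = 10·log₁₀(4.877e+07) = 76.88 dB SPL.

77 dB SPL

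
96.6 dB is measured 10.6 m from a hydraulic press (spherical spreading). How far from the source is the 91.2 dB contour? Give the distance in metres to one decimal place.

Point-source spreading drops the level by 20·log₁₀(r₂/r₁); inverting, r₂/r₁ = 10^(ΔL/20).
r₂ = 10.6·10^((96.6−91.2)/20) = 10.6·10^(5.4/20) = 19.74 m.

19.7 m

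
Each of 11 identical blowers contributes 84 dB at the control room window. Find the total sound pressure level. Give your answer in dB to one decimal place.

L_total = L₁ + 10·log₁₀ N for N identical incoherent sources.
L_total = 84 + 10·log₁₀(11) = 84 + 10.414 = 94.41 dB.

94.4 dB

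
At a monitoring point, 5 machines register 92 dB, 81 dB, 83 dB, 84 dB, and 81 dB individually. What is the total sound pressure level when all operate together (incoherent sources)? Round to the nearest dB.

For uncorrelated sources the intensities add, so convert each level to linear form, sum, and take 10·log₁₀ of the total.
Σ 10^(L/10) = 10^(92/10) + 10^(81/10) + 10^(83/10) + 10^(84/10) + 10^(81/10) = 2.287e+09.
L_total = 10·log₁₀(2.287e+09) = 93.59 dB.

94 dB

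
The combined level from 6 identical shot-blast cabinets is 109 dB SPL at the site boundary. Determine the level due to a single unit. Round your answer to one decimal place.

101.2 dB SPL

Dividing the total intensity by 6 lowers the level by 10·log₁₀ 6 = 7.782 dB: L₁ = 109 − 7.782.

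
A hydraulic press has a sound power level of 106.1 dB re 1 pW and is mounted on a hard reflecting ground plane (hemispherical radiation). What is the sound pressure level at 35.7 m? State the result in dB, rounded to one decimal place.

Free-field hemispherical radiation: L_p = L_w − 10·log₁₀(2π·r²), r = 35.7 m.
2π·r² = 8008 m², 10·log₁₀ of that is 39.035 dB.
L_p = 106.1 − 39.035 = 67.06 dB.

67.1 dB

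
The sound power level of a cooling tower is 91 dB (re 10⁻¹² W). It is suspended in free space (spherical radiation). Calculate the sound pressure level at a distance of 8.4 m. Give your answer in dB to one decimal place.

61.5 dB

The power spreads over a sphere of area 4π·r², so L_p = L_w − 10·log₁₀(4π·r²).
4π·r² = 886.7 m², 10·log₁₀ of that is 29.478 dB.
L_p = 91 − 29.478 = 61.52 dB.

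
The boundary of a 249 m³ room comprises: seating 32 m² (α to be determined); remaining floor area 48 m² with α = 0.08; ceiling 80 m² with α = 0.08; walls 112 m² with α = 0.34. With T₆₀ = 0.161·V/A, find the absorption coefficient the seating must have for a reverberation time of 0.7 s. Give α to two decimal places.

0.28

From T₆₀ = 0.161·V/A, the target T₆₀ = 0.7 s needs A = 0.161·249/0.7 = 57.27 m².
Absorption from the other surfaces = 48·0.08 + 80·0.08 + 112·0.34 = 48.32 m², so the seating must supply 8.95 m² over 32 m².
α = 8.95/32 = 0.280.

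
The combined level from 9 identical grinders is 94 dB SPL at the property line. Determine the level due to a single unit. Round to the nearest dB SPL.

84 dB SPL

For N identical incoherent sources L_total = L₁ + 10·log₁₀ N, so L₁ = 94 − 10·log₁₀(9) = 94 − 9.542.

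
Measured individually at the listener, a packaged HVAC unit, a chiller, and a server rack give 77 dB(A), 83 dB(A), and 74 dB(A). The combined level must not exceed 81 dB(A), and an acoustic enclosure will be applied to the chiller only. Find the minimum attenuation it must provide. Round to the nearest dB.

6 dB

The untreated sources together contribute 10^(77/10) + 10^(74/10) = 7.524e+07, i.e. 78.76 dB(A).
To meet 81 dB(A) overall, the treated chiller may contribute at most 10^(81/10) − 7.524e+07 = 5.065e+07, i.e. 77.05 dB(A).
So the chiller must be reduced from 83 to 77.05 dB(A): IL = 5.95 dB.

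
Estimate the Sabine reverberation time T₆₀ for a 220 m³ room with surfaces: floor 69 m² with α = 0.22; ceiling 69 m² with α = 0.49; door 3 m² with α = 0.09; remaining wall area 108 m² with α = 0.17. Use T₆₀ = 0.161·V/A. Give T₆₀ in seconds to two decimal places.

0.52 s

A = Σ Sᵢαᵢ = 69·0.22 + 69·0.49 + 3·0.09 + 108·0.17 = 67.62 m².
T₆₀ = 0.161 × 220 / 67.62 = 0.524 s.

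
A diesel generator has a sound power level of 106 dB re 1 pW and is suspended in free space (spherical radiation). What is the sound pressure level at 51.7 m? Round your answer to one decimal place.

Free-field spherical radiation: L_p = L_w − 10·log₁₀(4π·r²), r = 51.7 m.
4π·r² = 3.359e+04 m², 10·log₁₀ of that is 45.262 dB.
L_p = 106 − 45.262 = 60.74 dB.

60.7 dB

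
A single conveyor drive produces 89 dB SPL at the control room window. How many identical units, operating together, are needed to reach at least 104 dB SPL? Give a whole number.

The shortfall is 104 − 89 = 15.0 dB, and N units add 10·log₁₀ N, so need 10·log₁₀ N ≥ 15.0.
N ≥ 10^(15.0/10) = 31.623, so N = 32.

32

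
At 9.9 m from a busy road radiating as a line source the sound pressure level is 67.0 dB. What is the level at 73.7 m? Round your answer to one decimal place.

58.3 dB

Cylindrical spreading from a line source gives a 10·log₁₀(r₂/r₁) drop.
L₂ = 67.0 − 10·log₁₀(73.7/9.9) = 67.0 − 8.718 = 58.28 dB.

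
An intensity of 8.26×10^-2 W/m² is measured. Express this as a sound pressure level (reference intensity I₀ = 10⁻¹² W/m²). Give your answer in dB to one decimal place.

I/I₀ = 8.26×10^-2/10⁻¹² = 8.26×10^10, and L = 10·log₁₀(I/I₀).
L = 10·(0.9170 + 10) = 109.17 dB.

109.2 dB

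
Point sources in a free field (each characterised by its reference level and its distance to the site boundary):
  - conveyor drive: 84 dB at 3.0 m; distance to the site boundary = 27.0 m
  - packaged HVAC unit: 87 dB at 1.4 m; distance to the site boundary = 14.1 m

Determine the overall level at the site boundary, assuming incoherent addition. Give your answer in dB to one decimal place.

69.1 dB

Propagate each source to the receiver with L = L_ref − 20·log₁₀(r/r_ref), then add intensities.
conveyor drive: 84 − 20·log₁₀(27.0/3.0) = 84 − 19.08 = 64.92 dB.
packaged HVAC unit: 87 − 20·log₁₀(14.1/1.4) = 87 − 20.06 = 66.94 dB.
Σ 10^(L/10) = 8.042e+06 → L_total = 10·log₁₀(8.042e+06) = 69.05 dB.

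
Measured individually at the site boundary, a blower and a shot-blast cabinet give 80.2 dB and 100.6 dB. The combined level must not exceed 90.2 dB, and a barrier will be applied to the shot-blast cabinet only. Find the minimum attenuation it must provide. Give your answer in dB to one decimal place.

Everything except the shot-blast cabinet sums to 10^(80.2/10) = 1.047e+08 in linear terms, 80.20 dB.
To meet 90.2 dB overall, the treated shot-blast cabinet may contribute at most 10^(90.2/10) − 1.047e+08 = 9.424e+08, i.e. 89.74 dB.
Required insertion loss = 100.6 − 89.74 = 10.86 dB.

10.9 dB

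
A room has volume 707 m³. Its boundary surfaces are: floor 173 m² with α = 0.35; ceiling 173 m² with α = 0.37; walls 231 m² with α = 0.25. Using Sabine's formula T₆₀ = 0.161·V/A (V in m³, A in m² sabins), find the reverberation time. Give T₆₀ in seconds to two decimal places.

Total absorption A = 173·0.35 + 173·0.37 + 231·0.25 = 182.31 m² sabins.
T₆₀ = 0.161·V/A = 0.161·707/182.31 = 0.624 s.

0.62 s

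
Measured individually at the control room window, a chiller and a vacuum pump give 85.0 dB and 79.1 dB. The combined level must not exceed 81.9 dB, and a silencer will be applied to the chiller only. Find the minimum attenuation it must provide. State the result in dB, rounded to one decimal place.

The untreated sources together contribute 10^(79.1/10) = 8.128e+07, i.e. 79.10 dB.
The limit corresponds to 10^(81.9/10) = 1.549e+08; subtracting the fixed part leaves 7.360e+07 for the chiller, i.e. 78.67 dB.
So the chiller must be reduced from 85.0 to 78.67 dB: IL = 6.33 dB.

6.3 dB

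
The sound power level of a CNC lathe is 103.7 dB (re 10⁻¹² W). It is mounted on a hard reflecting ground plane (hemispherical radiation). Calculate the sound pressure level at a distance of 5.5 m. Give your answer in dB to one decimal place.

L_p = L_w − 10·log₁₀(2π·r²) with r = 5.5 m.
2π·r² = 190.1 m², 10·log₁₀ of that is 22.789 dB.
L_p = 103.7 − 22.789 = 80.91 dB.

80.9 dB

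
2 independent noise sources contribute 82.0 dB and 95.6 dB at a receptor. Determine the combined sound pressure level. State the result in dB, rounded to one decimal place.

95.8 dB

For uncorrelated sources the intensities add, so convert each level to linear form, sum, and take 10·log₁₀ of the total.
Σ 10^(L/10) = 10^(82.0/10) + 10^(95.6/10) = 3.789e+09.
L_total = 10·log₁₀(3.789e+09) = 95.79 dB.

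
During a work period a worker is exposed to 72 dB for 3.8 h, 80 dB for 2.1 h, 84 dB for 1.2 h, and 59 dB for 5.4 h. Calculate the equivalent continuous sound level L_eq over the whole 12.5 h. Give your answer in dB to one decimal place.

76.6 dB

Weight each interval's intensity by its duration and average over T = 12.5 h:
Σ tᵢ·10^(Lᵢ/10) = 3.8·10^(72/10) + 2.1·10^(80/10) + 1.2·10^(84/10) + 5.4·10^(59/10) = 5.759e+08.
L_eq = 10·log₁₀(5.759e+08/12.5) = 76.63 dB.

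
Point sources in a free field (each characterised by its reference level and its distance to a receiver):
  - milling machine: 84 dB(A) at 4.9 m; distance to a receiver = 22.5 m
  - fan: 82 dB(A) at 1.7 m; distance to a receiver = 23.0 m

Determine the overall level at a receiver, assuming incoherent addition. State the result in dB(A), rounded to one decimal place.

71.1 dB(A)

First find each source's level at the receiver (point-source: −20·log₁₀(r/r_ref)), then combine on an intensity basis.
milling machine: 84 − 20·log₁₀(22.5/4.9) = 84 − 13.24 = 70.76 dB(A).
fan: 82 − 20·log₁₀(23.0/1.7) = 82 − 22.63 = 59.37 dB(A).
Σ 10^(L/10) = 1.278e+07 → L_total = 10·log₁₀(1.278e+07) = 71.06 dB(A).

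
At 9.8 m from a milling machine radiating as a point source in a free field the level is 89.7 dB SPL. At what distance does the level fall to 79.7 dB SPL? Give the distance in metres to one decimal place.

Point-source spreading drops the level by 20·log₁₀(r₂/r₁); inverting, r₂/r₁ = 10^(ΔL/20).
r₂ = 9.8·10^((89.7−79.7)/20) = 9.8·10^(10.0/20) = 30.99 m.

31.0 m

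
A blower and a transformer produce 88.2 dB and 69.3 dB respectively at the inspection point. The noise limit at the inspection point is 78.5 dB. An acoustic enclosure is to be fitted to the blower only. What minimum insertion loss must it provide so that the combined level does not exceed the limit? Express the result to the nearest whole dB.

10 dB

Everything except the blower sums to 10^(69.3/10) = 8.511e+06 in linear terms, 69.30 dB.
To meet 78.5 dB overall, the treated blower may contribute at most 10^(78.5/10) − 8.511e+06 = 6.228e+07, i.e. 77.94 dB.
Required insertion loss = 88.2 − 77.94 = 10.26 dB.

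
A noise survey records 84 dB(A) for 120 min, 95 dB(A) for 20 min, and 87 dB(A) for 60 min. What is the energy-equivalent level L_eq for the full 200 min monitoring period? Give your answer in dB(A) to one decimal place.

87.9 dB(A)

L_eq = 10·log₁₀[(1/T)·Σ tᵢ·10^(Lᵢ/10)] with T = 200 min.
Σ tᵢ·10^(Lᵢ/10) = 120·10^(84/10) + 20·10^(95/10) + 60·10^(87/10) = 1.235e+11.
L_eq = 10·log₁₀(1.235e+11/200) = 87.90 dB(A).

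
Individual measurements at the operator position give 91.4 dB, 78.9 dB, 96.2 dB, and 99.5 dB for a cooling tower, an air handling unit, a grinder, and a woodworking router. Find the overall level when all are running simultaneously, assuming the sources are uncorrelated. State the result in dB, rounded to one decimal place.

For uncorrelated sources the intensities add, so convert each level to linear form, sum, and take 10·log₁₀ of the total.
Σ 10^(L/10) = 10^(91.4/10) + 10^(78.9/10) + 10^(96.2/10) + 10^(99.5/10) = 1.454e+10.
L_total = 10·log₁₀(1.454e+10) = 101.63 dB.

101.6 dB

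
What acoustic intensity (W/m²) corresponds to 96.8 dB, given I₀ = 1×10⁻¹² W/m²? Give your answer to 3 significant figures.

0.00479 W/m²

L = 10·log₁₀(I/I₀) ⇒ I = I₀·10^(L/10) = 10⁻¹² × 10^9.68.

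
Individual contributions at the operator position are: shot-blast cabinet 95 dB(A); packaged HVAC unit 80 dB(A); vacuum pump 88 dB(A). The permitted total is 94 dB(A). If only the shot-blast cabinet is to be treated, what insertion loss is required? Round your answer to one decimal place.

2.5 dB

Fixed contribution from the other sources: Σ 10^(L/10) = 10^(80/10) + 10^(88/10) = 7.310e+08 (88.64 dB(A)).
The limit corresponds to 10^(94/10) = 2.512e+09; subtracting the fixed part leaves 1.781e+09 for the shot-blast cabinet, i.e. 92.51 dB(A).
Required insertion loss = 95 − 92.51 = 2.49 dB.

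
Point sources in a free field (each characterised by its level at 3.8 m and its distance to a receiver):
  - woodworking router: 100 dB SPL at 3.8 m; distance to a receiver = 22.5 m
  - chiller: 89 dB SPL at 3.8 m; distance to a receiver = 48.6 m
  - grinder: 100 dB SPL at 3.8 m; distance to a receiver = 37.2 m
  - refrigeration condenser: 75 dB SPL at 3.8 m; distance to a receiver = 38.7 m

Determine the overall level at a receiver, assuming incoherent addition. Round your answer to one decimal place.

86.0 dB SPL

Apply inverse-square spreading to bring every level to the receiver, then sum 10^(L/10).
woodworking router: 100 − 20·log₁₀(22.5/3.8) = 100 − 15.45 = 84.55 dB SPL.
chiller: 89 − 20·log₁₀(48.6/3.8) = 89 − 22.14 = 66.86 dB SPL.
grinder: 100 − 20·log₁₀(37.2/3.8) = 100 − 19.82 = 80.18 dB SPL.
refrigeration condenser: 75 − 20·log₁₀(38.7/3.8) = 75 − 20.16 = 54.84 dB SPL.
Σ 10^(L/10) = 3.947e+08 → L_total = 10·log₁₀(3.947e+08) = 85.96 dB SPL.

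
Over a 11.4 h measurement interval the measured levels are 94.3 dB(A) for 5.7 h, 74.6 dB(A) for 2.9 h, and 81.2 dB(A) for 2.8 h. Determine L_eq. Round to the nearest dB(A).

Weight each interval's intensity by its duration and average over T = 11.4 h:
Σ tᵢ·10^(Lᵢ/10) = 5.7·10^(94.3/10) + 2.9·10^(74.6/10) + 2.8·10^(81.2/10) = 1.579e+10.
L_eq = 10·log₁₀(1.579e+10/11.4) = 91.42 dB(A).

91 dB(A)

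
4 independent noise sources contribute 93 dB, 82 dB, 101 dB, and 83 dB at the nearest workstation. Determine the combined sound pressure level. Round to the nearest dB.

For uncorrelated sources the intensities add, so convert each level to linear form, sum, and take 10·log₁₀ of the total.
Σ 10^(L/10) = 10^(93/10) + 10^(82/10) + 10^(101/10) + 10^(83/10) = 1.494e+10.
L_total = 10·log₁₀(1.494e+10) = 101.74 dB.

102 dB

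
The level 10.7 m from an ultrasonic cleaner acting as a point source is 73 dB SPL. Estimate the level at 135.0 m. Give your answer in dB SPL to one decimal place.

51.0 dB SPL

Spherical spreading from a point source gives a 20·log₁₀(r₂/r₁) drop.
L₂ = 73 − 20·log₁₀(135.0/10.7) = 73 − 22.019 = 50.98 dB SPL.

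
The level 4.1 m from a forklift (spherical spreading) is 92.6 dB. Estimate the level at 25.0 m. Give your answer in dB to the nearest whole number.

77 dB

Point-source attenuation: ΔL = 20·log₁₀(r₂/r₁) = 20·log₁₀(25.0/4.1) = 15.703 dB.
L₂ = 92.6 − 20·log₁₀(25.0/4.1) = 92.6 − 15.703 = 76.90 dB.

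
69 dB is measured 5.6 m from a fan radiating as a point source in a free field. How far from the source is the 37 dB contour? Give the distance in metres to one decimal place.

For a point source L₁ − L₂ = 20·log₁₀(r₂/r₁), so r₂ = r₁·10^((L₁−L₂)/20).
r₂ = 5.6·10^((69−37)/20) = 5.6·10^(32.0/20) = 222.94 m.

222.9 m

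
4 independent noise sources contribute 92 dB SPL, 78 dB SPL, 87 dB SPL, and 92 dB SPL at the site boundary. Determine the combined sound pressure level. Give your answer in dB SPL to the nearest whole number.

For uncorrelated sources the intensities add, so convert each level to linear form, sum, and take 10·log₁₀ of the total.
Σ 10^(L/10) = 10^(92/10) + 10^(78/10) + 10^(87/10) + 10^(92/10) = 3.734e+09.
L_total = 10·log₁₀(3.734e+09) = 95.72 dB SPL.

96 dB SPL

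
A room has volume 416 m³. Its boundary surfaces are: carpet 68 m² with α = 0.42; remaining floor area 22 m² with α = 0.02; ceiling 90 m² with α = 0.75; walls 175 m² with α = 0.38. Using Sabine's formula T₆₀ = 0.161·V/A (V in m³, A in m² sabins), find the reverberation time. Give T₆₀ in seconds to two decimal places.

0.41 s

A = Σ Sᵢαᵢ = 68·0.42 + 22·0.02 + 90·0.75 + 175·0.38 = 163.00 m².
T₆₀ = 0.161 × 416 / 163.00 = 0.411 s.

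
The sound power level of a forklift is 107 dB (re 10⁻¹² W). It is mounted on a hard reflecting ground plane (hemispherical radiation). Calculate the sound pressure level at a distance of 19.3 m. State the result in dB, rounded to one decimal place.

73.3 dB

L_p = L_w − 10·log₁₀(2π·r²) with r = 19.3 m.
2π·r² = 2340 m², 10·log₁₀ of that is 33.693 dB.
L_p = 107 − 33.693 = 73.31 dB.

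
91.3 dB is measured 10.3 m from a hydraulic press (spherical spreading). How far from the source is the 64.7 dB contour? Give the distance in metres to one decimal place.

220.2 m

Point-source spreading drops the level by 20·log₁₀(r₂/r₁); inverting, r₂/r₁ = 10^(ΔL/20).
r₂ = 10.3·10^((91.3−64.7)/20) = 10.3·10^(26.6/20) = 220.21 m.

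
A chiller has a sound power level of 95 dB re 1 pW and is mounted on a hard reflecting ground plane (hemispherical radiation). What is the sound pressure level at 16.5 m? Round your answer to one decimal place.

62.7 dB

Free-field hemispherical radiation: L_p = L_w − 10·log₁₀(2π·r²), r = 16.5 m.
2π·r² = 1711 m², 10·log₁₀ of that is 32.331 dB.
L_p = 95 − 32.331 = 62.67 dB.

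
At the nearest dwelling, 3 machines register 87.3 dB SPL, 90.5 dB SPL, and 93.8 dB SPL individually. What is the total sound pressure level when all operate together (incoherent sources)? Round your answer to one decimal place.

For uncorrelated sources the intensities add, so convert each level to linear form, sum, and take 10·log₁₀ of the total.
Σ 10^(L/10) = 10^(87.3/10) + 10^(90.5/10) + 10^(93.8/10) = 4.058e+09.
L_total = 10·log₁₀(4.058e+09) = 96.08 dB SPL.

96.1 dB SPL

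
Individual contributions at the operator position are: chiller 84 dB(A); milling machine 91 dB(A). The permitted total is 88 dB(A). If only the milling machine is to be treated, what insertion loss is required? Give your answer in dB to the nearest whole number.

5 dB

The untreated sources together contribute 10^(84/10) = 2.512e+08, i.e. 84.00 dB(A).
The limit corresponds to 10^(88/10) = 6.310e+08; subtracting the fixed part leaves 3.798e+08 for the milling machine, i.e. 85.80 dB(A).
So the milling machine must be reduced from 91 to 85.80 dB(A): IL = 5.20 dB.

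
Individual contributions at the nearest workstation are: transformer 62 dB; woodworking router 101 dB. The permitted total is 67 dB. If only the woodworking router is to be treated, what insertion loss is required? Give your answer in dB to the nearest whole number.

Fixed contribution from the other source: Σ 10^(L/10) = 10^(62/10) = 1.585e+06 (62.00 dB).
To meet 67 dB overall, the treated woodworking router may contribute at most 10^(67/10) − 1.585e+06 = 3.427e+06, i.e. 65.35 dB.
So the woodworking router must be reduced from 101 to 65.35 dB: IL = 35.65 dB.

36 dB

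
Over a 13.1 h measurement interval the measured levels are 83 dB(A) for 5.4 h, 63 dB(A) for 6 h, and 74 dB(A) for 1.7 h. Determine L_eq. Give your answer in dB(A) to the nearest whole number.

The energy average is taken in the linear domain: L_eq = 10·log₁₀[(Σ tᵢ·10^(Lᵢ/10))/T], T = 13.1 h.
Σ tᵢ·10^(Lᵢ/10) = 5.4·10^(83/10) + 6·10^(63/10) + 1.7·10^(74/10) = 1.132e+09.
L_eq = 10·log₁₀(1.132e+09/13.1) = 79.37 dB(A).

79 dB(A)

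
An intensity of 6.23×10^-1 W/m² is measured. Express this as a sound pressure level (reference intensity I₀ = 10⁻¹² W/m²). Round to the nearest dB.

Dividing by I₀ shifts the exponent by 12: I/I₀ = 6.23×10^11.
L = 10·(0.7945 + 11) = 117.94 dB.

118 dB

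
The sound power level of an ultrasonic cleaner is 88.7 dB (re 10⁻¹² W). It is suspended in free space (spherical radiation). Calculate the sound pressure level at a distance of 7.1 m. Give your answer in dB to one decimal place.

Free-field spherical radiation: L_p = L_w − 10·log₁₀(4π·r²), r = 7.1 m.
4π·r² = 633.5 m², 10·log₁₀ of that is 28.017 dB.
L_p = 88.7 − 28.017 = 60.68 dB.

60.7 dB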